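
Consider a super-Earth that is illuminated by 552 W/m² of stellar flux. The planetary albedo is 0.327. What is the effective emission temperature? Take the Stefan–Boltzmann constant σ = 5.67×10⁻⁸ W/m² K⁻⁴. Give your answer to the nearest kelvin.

The planet absorbs (1−α)S over its disc πR² and re-emits over 4πR², so the mean absorbed flux is (1−0.327)·552.0/4 = 92.87 W/m².
In equilibrium σT⁴ equals this, so T = 201.2 K.

201 kelvin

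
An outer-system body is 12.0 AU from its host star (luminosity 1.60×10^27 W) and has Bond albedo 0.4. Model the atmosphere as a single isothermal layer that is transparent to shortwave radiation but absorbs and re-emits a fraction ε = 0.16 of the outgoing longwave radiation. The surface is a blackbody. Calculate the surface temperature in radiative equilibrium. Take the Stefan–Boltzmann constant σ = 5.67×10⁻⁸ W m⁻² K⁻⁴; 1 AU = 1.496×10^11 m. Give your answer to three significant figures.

Orbital distance: d = 12.0 AU = 1.795×10^12 m.
Flux at the orbit: S = L/(4πd²) = 1.60×10^27/(4π·(1.80×10^12)²) = 39.51 W m⁻².
At the top of the atmosphere, σT_e⁴ = S(1−α)/4 = 5.926 W m⁻², giving T_e = 101.1 K.
For a single slab of emissivity ε, T_s⁴ = 2T_e⁴/(2−ε); thus T_s = 101.1·(1.087)^(1/4) = 103.2 K.

103 K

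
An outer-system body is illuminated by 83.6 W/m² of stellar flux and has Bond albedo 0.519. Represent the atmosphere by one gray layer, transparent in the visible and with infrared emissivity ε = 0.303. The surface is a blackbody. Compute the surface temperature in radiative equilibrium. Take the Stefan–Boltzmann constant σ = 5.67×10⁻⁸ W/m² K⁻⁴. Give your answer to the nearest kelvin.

Effective emission temperature (TOA balance): σT_e⁴ = S(1−α)/4 = 10.05 W/m² → T_e = 115.4 K.
Surface balance with a leaky layer gives σT_s⁴ = σT_e⁴·2/(2−ε), so T_s = T_e·[2/(2−0.303)]^(1/4) = 120.2 K.

120 kelvin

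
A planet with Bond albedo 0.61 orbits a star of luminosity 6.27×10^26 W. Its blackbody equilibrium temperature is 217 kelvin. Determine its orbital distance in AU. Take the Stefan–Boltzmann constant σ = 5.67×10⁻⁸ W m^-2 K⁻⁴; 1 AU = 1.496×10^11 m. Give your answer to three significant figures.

Energy balance gives S = 4σT⁴/(1−α) = 1289 W m^-2.
S = L/(4πd²) → d = √(L/4πS) = √(6.27×10^26/(4π·1289)) = 1.967×10^11 m = 1.315 AU.

1.31 AU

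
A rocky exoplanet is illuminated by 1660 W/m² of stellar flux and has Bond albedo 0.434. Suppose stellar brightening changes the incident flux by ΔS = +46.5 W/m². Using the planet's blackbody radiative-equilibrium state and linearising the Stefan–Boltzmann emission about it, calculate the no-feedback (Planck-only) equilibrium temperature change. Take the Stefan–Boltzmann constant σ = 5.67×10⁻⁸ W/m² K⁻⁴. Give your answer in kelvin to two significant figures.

The baseline emission temperature is T_e = 253.7 K.
ΔF = Δ[S(1−α)]/4 = (1−0.434)·+46.5/4 = 6.580 W/m².
Planck response: λ_P = 4σT_e³ = 4·5.67×10⁻⁸·(253.7)³ = 3.703 W/m²/K.
Hence the no-feedback warming is ΔF/(4σT_e³) = 1.78 K.

1.8 K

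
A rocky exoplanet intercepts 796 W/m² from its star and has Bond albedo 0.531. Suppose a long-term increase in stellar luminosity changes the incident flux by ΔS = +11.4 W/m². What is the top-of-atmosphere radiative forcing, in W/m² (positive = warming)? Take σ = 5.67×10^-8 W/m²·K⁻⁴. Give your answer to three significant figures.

Only a fraction (1−α) is absorbed and it's spread over 4πR², so ΔF = (1−α)ΔS/4 = 1.337 W/m².

1.34 W/m²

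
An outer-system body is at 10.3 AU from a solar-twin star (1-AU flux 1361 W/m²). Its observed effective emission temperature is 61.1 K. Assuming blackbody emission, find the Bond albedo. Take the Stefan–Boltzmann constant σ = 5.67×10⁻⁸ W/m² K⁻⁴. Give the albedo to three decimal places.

0.754

Flux at the orbit: S = 1361/(10.3)² = 12.83 W/m².
Energy balance: S(1−α)/4 = σT⁴, so 1−α = 4σT⁴/S.
σT⁴ = 0.7902 W/m², so 4σT⁴ = 3.161 W/m².
Hence α = 1 − 3.161/12.83 = 0.7536.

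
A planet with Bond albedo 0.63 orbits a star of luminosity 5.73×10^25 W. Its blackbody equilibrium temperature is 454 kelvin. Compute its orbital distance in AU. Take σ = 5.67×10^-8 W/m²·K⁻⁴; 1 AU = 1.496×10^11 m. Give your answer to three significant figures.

0.0885 AU

Energy balance gives S = 4σT⁴/(1−α) = 26040 W/m².
From L = 4πd²S, d = √(5.73×10^25/(4π·26040)) = 1.323×10^10 m = 0.08845 AU.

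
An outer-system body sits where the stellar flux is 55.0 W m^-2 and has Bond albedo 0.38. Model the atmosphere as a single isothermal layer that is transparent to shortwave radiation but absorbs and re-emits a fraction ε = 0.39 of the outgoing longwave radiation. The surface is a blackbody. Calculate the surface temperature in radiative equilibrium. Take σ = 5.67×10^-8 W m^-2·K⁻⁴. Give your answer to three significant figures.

117 K

Effective emission temperature (TOA balance): σT_e⁴ = S(1−α)/4 = 8.525 W m^-2 → T_e = 110.7 K.
For a single slab of emissivity ε, T_s⁴ = 2T_e⁴/(2−ε); thus T_s = 110.7·(1.242)^(1/4) = 116.9 K.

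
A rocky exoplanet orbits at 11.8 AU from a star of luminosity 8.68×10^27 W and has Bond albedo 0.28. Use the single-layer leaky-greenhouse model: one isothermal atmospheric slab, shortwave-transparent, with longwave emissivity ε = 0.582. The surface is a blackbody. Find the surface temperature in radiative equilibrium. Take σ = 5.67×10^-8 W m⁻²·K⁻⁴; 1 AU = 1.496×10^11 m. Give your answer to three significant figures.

Orbital distance: d = 11.8 AU = 1.765×10^12 m.
S = L/(4πd²) = 221.7 W m⁻².
At the top of the atmosphere, σT_e⁴ = S(1−α)/4 = 39.90 W m⁻², giving T_e = 162.9 K.
The surface balance (absorbed SW + ε·downward IR = σT_s⁴) with T_a⁴ = T_s⁴/2 reduces to T_s = T_e·[2/(2−ε)]^¼ = 177.5 K.

177 K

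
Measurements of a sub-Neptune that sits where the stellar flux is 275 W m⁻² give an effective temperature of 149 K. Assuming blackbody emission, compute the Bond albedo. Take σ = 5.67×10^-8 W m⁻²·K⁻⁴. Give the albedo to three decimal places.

0.594

Energy balance: S(1−α)/4 = σT⁴, so 1−α = 4σT⁴/S.
σT⁴ = 27.95 W m⁻², so 4σT⁴ = 111.8 W m⁻².
1−α = 111.8/275.0 = 0.4065, so α = 0.5935.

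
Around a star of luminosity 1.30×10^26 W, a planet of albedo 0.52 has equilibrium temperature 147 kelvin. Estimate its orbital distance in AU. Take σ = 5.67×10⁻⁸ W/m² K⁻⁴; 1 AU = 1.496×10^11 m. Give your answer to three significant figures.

1.45 AU

Required flux: S = 4σT⁴/(1−α) = 220.6 W/m².
From L = 4πd²S, d = √(1.30×10^26/(4π·220.6)) = 2.165×10^11 m = 1.447 AU.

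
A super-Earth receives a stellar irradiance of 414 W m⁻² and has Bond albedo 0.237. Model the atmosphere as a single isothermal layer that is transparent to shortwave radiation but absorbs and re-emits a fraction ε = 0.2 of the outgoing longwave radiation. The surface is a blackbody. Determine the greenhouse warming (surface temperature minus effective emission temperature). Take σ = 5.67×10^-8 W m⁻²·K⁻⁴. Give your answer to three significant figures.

5.16 kelvin

Effective emission temperature (TOA balance): σT_e⁴ = S(1−α)/4 = 78.97 W m⁻² → T_e = 193.2 K.
Surface balance with a leaky layer gives σT_s⁴ = σT_e⁴·2/(2−ε), so T_s = T_e·[2/(2−0.2)]^(1/4) = 198.3 K.
T_s − T_e = 198.3 − 193.2 = 5.156 K.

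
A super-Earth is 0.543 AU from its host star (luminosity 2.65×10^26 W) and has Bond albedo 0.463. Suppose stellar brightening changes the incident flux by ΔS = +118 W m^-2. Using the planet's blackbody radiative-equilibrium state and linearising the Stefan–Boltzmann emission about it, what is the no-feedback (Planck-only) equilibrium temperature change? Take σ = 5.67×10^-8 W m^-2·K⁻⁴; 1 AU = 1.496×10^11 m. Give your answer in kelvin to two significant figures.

2.7 K

d = 0.543 × 1.496×10^11 m = 8.123×10^10 m.
Spreading L over a sphere of radius d: S = 2.65×10^26/(4π·8.12×10^10²) = 3196 W m^-2.
Unperturbed T_e = [3196·(1−0.463)/(4σ)]^¼ = 294.9 K.
TOA radiative forcing: ΔF = (1−α)ΔS/4 = 0.537·(+118)/4 = 15.84 W m^-2.
Planck response: λ_P = 4σT_e³ = 4·5.67×10⁻⁸·(294.9)³ = 5.819 W m^-2/K.
ΔT₀ = ΔF/λ_P = 15.84/5.819 = 2.72 K.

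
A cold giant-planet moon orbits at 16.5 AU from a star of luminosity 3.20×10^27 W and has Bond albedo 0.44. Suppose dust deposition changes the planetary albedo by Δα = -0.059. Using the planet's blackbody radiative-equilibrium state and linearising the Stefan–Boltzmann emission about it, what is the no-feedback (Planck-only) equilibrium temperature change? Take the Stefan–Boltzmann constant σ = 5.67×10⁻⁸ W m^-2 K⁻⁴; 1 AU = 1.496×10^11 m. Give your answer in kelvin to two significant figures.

2.7 kelvin

Orbital distance: d = 16.5 AU = 2.468×10^12 m.
Spreading L over a sphere of radius d: S = 3.20×10^27/(4π·2.47×10^12²) = 41.79 W m^-2.
The baseline emission temperature is T_e = 100.8 K.
The change in absorbed flux is Δ[S(1−α)/4] = −SΔα/4 = 0.6165 W m^-2.
Linearising σT⁴ gives d(σT⁴)/dT = 4σT_e³ = 0.2322 W m^-2 per K.
ΔT₀ = ΔF/λ_P = 0.6165/0.2322 = 2.65 K.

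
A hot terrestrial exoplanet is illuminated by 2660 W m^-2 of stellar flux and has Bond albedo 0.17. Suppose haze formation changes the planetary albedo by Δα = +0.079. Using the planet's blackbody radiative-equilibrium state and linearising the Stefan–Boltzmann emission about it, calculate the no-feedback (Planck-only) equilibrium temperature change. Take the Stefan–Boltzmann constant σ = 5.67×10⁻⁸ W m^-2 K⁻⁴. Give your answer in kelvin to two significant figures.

Unperturbed T_e = [2660·(1−0.17)/(4σ)]^¼ = 314.1 K.
The change in absorbed flux is Δ[S(1−α)/4] = −SΔα/4 = -52.54 W m^-2.
Linearising σT⁴ gives d(σT⁴)/dT = 4σT_e³ = 7.029 W m^-2 per K.
ΔT₀ = ΔF/λ_P = -52.54/7.029 = -7.47 K.

-7.5 K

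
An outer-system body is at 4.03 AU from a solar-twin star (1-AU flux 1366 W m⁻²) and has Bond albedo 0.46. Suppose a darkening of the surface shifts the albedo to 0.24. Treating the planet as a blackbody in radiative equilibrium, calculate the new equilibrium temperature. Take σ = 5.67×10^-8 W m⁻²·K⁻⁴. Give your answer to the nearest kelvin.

130 kelvin

By the inverse-square law, S = 1366/4.03² = 84.11 W m⁻².
T₂ = [S(1−α₂)/(4σ)]^(1/4) = [84.11·0.76/(4σ)]^(1/4) = 129.6 K.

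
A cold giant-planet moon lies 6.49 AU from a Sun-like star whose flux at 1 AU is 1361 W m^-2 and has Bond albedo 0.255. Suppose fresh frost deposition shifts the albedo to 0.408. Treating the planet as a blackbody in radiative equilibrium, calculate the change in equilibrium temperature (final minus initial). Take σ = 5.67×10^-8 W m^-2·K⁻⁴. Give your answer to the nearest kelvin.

By the inverse-square law, S = 1361/6.49² = 32.31 W m^-2.
Initial: T₁ = [S(1−0.255)/(4σ)]^(1/4) = 101.5 K.
Final:   T₂ = [S(1−0.408)/(4σ)]^(1/4) = 95.83 K.
ΔT = T₂ − T₁ = -5.669 K.

-6 K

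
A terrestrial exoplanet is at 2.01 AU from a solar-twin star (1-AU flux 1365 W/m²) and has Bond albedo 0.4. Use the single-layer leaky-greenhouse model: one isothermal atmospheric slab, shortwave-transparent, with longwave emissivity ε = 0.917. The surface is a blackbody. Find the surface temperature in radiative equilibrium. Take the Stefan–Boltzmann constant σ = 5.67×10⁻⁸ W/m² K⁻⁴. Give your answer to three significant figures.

202 K

Irradiance scales as 1/d², so S = 1365 W/m² × (1/2.01)² = 337.9 W/m².
At the top of the atmosphere, σT_e⁴ = S(1−α)/4 = 50.68 W/m², giving T_e = 172.9 K.
For a single slab of emissivity ε, T_s⁴ = 2T_e⁴/(2−ε); thus T_s = 172.9·(1.847)^(1/4) = 201.6 K.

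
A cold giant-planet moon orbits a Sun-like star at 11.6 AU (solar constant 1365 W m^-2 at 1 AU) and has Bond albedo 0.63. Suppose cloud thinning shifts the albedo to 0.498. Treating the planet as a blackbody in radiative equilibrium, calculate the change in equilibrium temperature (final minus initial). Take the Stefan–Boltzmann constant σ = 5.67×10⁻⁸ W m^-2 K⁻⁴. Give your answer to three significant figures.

5.06 K

By the inverse-square law, S = 1365/11.6² = 10.14 W m^-2.
With α = 0.63, T₁ = 63.78 K.
Final:   T₂ = [S(1−0.498)/(4σ)]^(1/4) = 68.84 K.
Change: 68.84 − 63.78 = 5.055 K.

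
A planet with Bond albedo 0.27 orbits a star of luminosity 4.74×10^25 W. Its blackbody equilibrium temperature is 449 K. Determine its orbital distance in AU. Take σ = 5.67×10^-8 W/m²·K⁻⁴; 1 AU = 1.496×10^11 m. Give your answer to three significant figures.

0.116 AU

Required flux: S = 4σT⁴/(1−α) = 12630 W/m².
From L = 4πd²S, d = √(4.74×10^25/(4π·12630)) = 1.728×10^10 m = 0.1155 AU.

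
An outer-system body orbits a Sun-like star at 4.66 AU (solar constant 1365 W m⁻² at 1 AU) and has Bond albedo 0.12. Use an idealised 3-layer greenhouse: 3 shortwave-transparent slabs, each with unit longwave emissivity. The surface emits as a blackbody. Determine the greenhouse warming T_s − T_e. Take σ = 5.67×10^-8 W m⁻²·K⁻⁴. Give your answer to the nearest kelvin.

By the inverse-square law, S = 1365/4.66² = 62.86 W m⁻².
The effective emission temperature is T_e = [S(1−α)/(4σ)]^¼ = 125.0 K.
Surface: T_s = (4)^¼·T_e = 176.7 K.
Warming: T_s − T_e = 51.76 K.

52 kelvin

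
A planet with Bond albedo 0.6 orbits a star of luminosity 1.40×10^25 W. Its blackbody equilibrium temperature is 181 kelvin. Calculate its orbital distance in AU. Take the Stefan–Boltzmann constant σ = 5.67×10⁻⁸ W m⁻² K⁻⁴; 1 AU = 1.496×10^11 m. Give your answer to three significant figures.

Required flux: S = 4σT⁴/(1−α) = 608.6 W m⁻².
Then d = [L/(4πS)]^(1/2) = 4.279×10^10 m, i.e. 0.2860 AU.

0.286 AU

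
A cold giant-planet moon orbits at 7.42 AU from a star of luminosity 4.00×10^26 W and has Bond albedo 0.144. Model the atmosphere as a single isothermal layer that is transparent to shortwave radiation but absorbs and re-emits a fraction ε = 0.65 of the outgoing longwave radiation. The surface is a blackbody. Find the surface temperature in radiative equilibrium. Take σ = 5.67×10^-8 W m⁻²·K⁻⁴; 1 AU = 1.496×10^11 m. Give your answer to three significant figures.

110 kelvin

d = 7.42 × 1.496×10^11 m = 1.110×10^12 m.
S = L/(4πd²) = 25.83 W m⁻².
The planet radiates to space at T_e = [S(1−α)/(4σ)]^(1/4) = 99.37 K.
Surface balance with a leaky layer gives σT_s⁴ = σT_e⁴·2/(2−ε), so T_s = T_e·[2/(2−0.65)]^(1/4) = 109.6 K.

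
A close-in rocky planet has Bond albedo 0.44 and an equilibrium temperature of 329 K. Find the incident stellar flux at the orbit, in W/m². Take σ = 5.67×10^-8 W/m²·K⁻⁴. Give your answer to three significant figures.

Invert the energy balance for S: S = 4σT⁴/(1−α).
The emitted flux is σT⁴ = 664.3 W/m².
So S = 4×664.3/(1−0.44) = 4745 W/m².

4750 W/m²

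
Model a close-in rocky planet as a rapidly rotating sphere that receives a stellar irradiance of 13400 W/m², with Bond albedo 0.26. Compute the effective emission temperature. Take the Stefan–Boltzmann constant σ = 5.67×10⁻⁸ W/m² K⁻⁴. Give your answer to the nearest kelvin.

Absorbed flux (global mean): S(1−α)/4 = 13400·0.74/4 = 2479 W/m².
Balancing against σT⁴: T = (2479/5.67×10⁻⁸)^(1/4) = 457.3 K.

457 K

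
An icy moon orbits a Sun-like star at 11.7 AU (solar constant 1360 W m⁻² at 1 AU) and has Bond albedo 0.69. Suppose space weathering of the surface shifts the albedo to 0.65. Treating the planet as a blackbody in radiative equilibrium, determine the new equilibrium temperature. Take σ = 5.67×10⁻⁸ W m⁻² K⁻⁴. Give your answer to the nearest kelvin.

63 kelvin

By the inverse-square law, S = 1360/11.7² = 9.935 W m⁻².
T₂ = [S(1−α₂)/(4σ)]^(1/4) = [9.935·0.35/(4σ)]^(1/4) = 62.57 K.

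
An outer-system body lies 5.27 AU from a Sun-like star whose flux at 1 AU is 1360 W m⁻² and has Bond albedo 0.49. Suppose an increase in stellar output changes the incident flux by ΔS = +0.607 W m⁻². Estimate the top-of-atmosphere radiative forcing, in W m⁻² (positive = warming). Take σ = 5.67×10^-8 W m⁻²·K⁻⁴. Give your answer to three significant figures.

0.0774 W m⁻²

Flux at the orbit: S = 1360/(5.27)² = 48.97 W m⁻².
Only a fraction (1−α) is absorbed and it's spread over 4πR², so ΔF = (1−α)ΔS/4 = 0.07739 W m⁻².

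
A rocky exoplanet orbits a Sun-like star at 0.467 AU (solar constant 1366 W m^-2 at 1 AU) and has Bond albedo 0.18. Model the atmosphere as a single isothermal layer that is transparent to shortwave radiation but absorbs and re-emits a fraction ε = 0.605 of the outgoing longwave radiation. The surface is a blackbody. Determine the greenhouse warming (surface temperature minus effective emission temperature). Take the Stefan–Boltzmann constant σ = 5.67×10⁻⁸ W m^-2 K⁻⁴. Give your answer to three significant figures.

Irradiance scales as 1/d², so S = 1366 W m^-2 × (1/0.467)² = 6263 W m^-2.
The planet radiates to space at T_e = [S(1−α)/(4σ)]^(1/4) = 387.9 K.
Surface balance with a leaky layer gives σT_s⁴ = σT_e⁴·2/(2−ε), so T_s = T_e·[2/(2−0.605)]^(1/4) = 424.5 K.
The atmosphere warms the surface by 36.56 K.

36.6 K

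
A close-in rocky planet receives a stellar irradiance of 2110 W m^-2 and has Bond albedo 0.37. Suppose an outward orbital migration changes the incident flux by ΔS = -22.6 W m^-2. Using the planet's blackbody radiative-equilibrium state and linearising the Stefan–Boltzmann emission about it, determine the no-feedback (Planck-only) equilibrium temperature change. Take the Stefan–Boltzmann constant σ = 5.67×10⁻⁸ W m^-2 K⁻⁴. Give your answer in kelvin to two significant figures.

The baseline emission temperature is T_e = 276.7 K.
TOA radiative forcing: ΔF = (1−α)ΔS/4 = 0.63·(-22.6)/4 = -3.560 W m^-2.
The Planck feedback parameter is 4σT_e³ = 4.804 W m^-2/K.
Hence the no-feedback warming is ΔF/(4σT_e³) = -0.741 K.

-0.74 K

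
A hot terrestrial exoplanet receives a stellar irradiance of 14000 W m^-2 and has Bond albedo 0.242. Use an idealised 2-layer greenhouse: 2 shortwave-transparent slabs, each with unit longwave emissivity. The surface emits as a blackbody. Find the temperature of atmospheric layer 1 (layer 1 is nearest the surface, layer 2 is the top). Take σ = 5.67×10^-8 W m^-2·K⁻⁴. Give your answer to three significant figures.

553 K

Top-of-atmosphere balance: σT_e⁴ = S(1−α)/4 = 2653 W m^-2 → T_e = 465.1 K.
The net upward flux σT_e⁴ is constant between every pair of levels, so T_k⁴ = (N+1−k)T_e⁴.
T_1 = (2)^(1/4)·465.1 = 553.1 K.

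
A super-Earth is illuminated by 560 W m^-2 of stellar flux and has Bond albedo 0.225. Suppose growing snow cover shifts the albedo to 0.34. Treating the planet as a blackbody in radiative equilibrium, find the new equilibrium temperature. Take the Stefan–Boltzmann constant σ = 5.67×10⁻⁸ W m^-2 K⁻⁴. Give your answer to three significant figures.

201 K

With the new albedo, S(1−α₂)/4 = 92.40 W m^-2, so T₂ = 200.9 K.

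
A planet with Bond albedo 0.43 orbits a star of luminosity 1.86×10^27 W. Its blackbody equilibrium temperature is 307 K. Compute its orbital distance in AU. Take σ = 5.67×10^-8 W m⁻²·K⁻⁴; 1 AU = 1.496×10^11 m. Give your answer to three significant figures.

1.37 AU

The flux needed for this T is 4σT⁴/(1−0.43) = 3534 W m⁻².
From L = 4πd²S, d = √(1.86×10^27/(4π·3534)) = 2.046×10^11 m = 1.368 AU.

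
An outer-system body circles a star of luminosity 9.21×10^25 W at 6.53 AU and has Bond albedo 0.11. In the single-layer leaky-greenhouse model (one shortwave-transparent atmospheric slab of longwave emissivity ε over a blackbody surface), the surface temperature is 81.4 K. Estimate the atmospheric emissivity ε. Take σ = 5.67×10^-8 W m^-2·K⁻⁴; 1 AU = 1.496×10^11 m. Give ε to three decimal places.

Orbital distance: d = 6.53 AU = 9.769×10^11 m.
Flux at the orbit: S = L/(4πd²) = 9.21×10^25/(4π·(9.77×10^11)²) = 7.680 W m^-2.
TOA balance gives T_e = 74.09 K.
Since (2−ε)/2 = (T_e/T_s)⁴ = 0.6865, ε = 0.6271.

0.627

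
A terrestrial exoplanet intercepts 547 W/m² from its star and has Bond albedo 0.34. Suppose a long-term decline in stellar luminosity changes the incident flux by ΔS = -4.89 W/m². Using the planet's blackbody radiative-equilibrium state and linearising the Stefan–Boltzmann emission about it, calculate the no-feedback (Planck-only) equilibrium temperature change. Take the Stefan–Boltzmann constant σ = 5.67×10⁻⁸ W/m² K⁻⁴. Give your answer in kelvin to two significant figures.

Unperturbed T_e = [547.0·(1−0.34)/(4σ)]^¼ = 199.7 K.
TOA radiative forcing: ΔF = (1−α)ΔS/4 = 0.66·(-4.89)/4 = -0.8068 W/m².
Planck response: λ_P = 4σT_e³ = 4·5.67×10⁻⁸·(199.7)³ = 1.807 W/m²/K.
ΔT₀ = ΔF/λ_P = -0.8068/1.807 = -0.446 K.

-0.45 kelvin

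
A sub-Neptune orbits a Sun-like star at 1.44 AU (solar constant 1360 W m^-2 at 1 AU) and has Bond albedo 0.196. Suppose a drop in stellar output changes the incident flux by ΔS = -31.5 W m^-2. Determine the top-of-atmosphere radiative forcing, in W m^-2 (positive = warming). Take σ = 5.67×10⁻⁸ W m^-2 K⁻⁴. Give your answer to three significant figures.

-6.33 W m^-2

Flux at the orbit: S = 1360/(1.44)² = 655.9 W m^-2.
ΔF = Δ[S(1−α)]/4 = (1−0.196)·-31.5/4 = -6.332 W m^-2.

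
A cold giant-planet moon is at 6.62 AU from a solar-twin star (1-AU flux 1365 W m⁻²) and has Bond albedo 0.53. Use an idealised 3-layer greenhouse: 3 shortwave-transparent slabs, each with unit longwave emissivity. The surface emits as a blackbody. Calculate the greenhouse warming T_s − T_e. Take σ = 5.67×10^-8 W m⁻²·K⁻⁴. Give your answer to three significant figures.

Irradiance scales as 1/d², so S = 1365 W m⁻² × (1/6.62)² = 31.15 W m⁻².
Top-of-atmosphere balance: σT_e⁴ = S(1−α)/4 = 3.660 W m⁻² → T_e = 89.63 K.
Surface: T_s = (4)^¼·T_e = 126.8 K.
Warming: T_s − T_e = 37.13 K.

37.1 K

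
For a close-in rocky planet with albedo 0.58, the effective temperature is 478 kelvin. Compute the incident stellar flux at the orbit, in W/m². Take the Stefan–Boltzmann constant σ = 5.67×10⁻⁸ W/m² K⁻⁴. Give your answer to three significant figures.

Invert the energy balance for S: S = 4σT⁴/(1−α).
The emitted flux is σT⁴ = 2960 W/m².
So S = 4×2960/(1−0.58) = 28190 W/m².

28200 W/m²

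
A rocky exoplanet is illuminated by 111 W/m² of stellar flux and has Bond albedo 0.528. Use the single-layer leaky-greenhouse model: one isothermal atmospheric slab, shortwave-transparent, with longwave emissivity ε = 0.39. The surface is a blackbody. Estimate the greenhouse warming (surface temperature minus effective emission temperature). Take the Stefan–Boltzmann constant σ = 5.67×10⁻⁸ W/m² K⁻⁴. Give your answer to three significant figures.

At the top of the atmosphere, σT_e⁴ = S(1−α)/4 = 13.10 W/m², giving T_e = 123.3 K.
Surface balance with a leaky layer gives σT_s⁴ = σT_e⁴·2/(2−ε), so T_s = T_e·[2/(2−0.39)]^(1/4) = 130.2 K.
The atmosphere warms the surface by 6.870 K.

6.87 kelvin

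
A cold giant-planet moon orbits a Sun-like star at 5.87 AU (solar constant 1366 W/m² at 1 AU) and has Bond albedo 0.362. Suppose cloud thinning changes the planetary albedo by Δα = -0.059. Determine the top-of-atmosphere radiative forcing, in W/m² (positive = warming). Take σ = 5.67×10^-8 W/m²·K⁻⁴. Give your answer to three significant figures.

0.585 W/m²

Flux at the orbit: S = 1366/(5.87)² = 39.64 W/m².
TOA radiative forcing: ΔF = −S·Δα/4 = −39.64·(-0.059)/4 = 0.5847 W/m².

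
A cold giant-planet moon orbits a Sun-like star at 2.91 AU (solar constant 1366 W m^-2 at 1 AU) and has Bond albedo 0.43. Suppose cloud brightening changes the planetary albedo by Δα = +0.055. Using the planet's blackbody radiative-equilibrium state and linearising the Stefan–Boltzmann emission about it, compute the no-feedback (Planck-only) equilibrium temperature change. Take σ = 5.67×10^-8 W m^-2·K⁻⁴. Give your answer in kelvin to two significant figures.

-3.4 K

Irradiance scales as 1/d², so S = 1366 W m^-2 × (1/2.91)² = 161.3 W m^-2.
The baseline emission temperature is T_e = 141.9 K.
TOA radiative forcing: ΔF = −S·Δα/4 = −161.3·(+0.055)/4 = -2.218 W m^-2.
The Planck feedback parameter is 4σT_e³ = 0.6480 W m^-2/K.
So ΔT₀ = -2.218/0.6480 = -3.42 K.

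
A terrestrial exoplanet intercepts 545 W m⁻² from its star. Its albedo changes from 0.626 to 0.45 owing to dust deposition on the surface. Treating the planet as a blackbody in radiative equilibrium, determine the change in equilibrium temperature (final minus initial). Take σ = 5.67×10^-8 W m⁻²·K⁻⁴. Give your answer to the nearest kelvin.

Before: T₁ = [545.0·0.374/(4σ)]^(1/4) = 173.1 K.
After:  T₂ = [545.0·0.55/(4σ)]^(1/4) = 190.7 K.
Change: 190.7 − 173.1 = 17.53 K.

18 K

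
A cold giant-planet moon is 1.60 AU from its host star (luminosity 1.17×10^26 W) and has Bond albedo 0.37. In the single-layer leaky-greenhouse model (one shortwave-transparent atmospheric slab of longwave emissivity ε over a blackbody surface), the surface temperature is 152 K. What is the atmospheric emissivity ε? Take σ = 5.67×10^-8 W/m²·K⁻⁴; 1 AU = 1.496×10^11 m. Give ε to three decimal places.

Orbital distance: d = 1.60 AU = 2.394×10^11 m.
S = L/(4πd²) = 162.5 W/m².
Effective temperature: T_e = [S(1−α)/(4σ)]^(1/4) = 145.8 K.
T_s⁴ = T_e⁴·2/(2−ε) → ε = 2 − 2(T_e/T_s)⁴ = 2 − 2·(145.8/152)⁴ = 0.3087.

0.309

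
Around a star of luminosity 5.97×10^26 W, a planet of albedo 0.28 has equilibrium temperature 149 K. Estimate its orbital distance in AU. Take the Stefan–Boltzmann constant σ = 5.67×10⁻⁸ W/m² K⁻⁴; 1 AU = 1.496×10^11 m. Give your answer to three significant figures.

3.70 AU

The flux needed for this T is 4σT⁴/(1−0.28) = 155.3 W/m².
S = L/(4πd²) → d = √(L/4πS) = √(5.97×10^26/(4π·155.3)) = 5.532×10^11 m = 3.698 AU.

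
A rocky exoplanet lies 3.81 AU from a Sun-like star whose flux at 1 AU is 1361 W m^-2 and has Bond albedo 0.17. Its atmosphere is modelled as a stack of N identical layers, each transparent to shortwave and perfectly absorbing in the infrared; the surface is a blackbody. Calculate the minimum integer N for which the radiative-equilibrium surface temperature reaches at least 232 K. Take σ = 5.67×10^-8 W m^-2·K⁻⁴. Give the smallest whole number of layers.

8

Flux at the orbit: S = 1361/(3.81)² = 93.76 W m^-2.
The effective emission temperature is T_e = [S(1−α)/(4σ)]^¼ = 136.1 K.
Need (N+1)T_e⁴ ≥ T_s⁴, i.e. N+1 ≥ (232/136.1)⁴ = 8.443.
Rounding up, N = 8.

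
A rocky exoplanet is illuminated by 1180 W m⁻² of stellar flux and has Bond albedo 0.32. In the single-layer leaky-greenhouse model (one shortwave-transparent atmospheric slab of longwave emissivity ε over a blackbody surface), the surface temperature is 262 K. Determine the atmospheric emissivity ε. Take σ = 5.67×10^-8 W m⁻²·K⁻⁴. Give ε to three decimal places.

0.498

Effective temperature: T_e = [S(1−α)/(4σ)]^(1/4) = 243.9 K.
Inverting T_s⁴ = 2T_e⁴/(2−ε): (T_e/T_s)⁴ = 0.7508, so ε = 2(1 − 0.7508) = 0.4983.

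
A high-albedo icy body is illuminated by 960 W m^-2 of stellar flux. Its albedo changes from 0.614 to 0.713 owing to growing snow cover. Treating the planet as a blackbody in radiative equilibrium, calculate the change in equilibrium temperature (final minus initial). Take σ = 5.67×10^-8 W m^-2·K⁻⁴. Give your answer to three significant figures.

Initial: T₁ = [S(1−0.614)/(4σ)]^(1/4) = 201.0 K.
After:  T₂ = [960.0·0.287/(4σ)]^(1/4) = 186.7 K.
ΔT = T₂ − T₁ = -14.36 K.

-14.4 K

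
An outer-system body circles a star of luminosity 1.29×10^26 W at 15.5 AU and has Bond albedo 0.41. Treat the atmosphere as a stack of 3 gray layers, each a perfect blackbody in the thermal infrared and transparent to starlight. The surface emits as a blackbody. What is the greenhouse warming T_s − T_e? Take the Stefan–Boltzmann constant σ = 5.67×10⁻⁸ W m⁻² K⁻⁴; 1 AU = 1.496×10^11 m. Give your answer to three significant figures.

19.6 K

Orbital distance: d = 15.5 AU = 2.319×10^12 m.
S = L/(4πd²) = 1.909 W m⁻².
The effective emission temperature is T_e = [S(1−α)/(4σ)]^¼ = 47.21 K.
Surface: T_s = (4)^¼·T_e = 66.76 K.
So the greenhouse effect raises the surface by 66.76 − 47.21 = 19.55 K.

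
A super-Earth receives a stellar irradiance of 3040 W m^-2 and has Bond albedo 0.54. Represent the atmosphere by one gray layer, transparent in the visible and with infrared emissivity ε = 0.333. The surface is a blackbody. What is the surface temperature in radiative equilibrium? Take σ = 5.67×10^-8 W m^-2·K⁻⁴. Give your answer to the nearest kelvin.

The planet radiates to space at T_e = [S(1−α)/(4σ)]^(1/4) = 280.2 K.
The surface balance (absorbed SW + ε·downward IR = σT_s⁴) with T_a⁴ = T_s⁴/2 reduces to T_s = T_e·[2/(2−ε)]^¼ = 293.3 K.

293 K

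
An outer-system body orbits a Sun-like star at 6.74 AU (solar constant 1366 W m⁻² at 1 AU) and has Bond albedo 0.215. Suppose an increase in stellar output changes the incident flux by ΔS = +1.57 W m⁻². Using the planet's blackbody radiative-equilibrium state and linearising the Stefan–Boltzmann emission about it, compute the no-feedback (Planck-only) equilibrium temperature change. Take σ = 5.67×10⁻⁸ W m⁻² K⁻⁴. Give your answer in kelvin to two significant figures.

1.3 K

Flux at the orbit: S = 1366/(6.74)² = 30.07 W m⁻².
Unperturbed T_e = [30.07·(1−0.215)/(4σ)]^¼ = 101.0 K.
TOA radiative forcing: ΔF = (1−α)ΔS/4 = 0.785·(+1.57)/4 = 0.3081 W m⁻².
Linearising σT⁴ gives d(σT⁴)/dT = 4σT_e³ = 0.2337 W m⁻² per K.
ΔT₀ = ΔF/λ_P = 0.3081/0.2337 = 1.32 K.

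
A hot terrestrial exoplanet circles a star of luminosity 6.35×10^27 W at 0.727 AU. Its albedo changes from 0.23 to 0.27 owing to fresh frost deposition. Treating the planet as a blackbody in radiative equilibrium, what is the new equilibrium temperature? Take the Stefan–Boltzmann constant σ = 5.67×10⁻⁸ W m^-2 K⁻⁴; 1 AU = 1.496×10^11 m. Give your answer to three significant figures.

609 kelvin

Orbital distance: d = 0.727 AU = 1.088×10^11 m.
Flux at the orbit: S = L/(4πd²) = 6.35×10^27/(4π·(1.09×10^11)²) = 42720 W m^-2.
With the new albedo, S(1−α₂)/4 = 7796 W m^-2, so T₂ = 608.9 K.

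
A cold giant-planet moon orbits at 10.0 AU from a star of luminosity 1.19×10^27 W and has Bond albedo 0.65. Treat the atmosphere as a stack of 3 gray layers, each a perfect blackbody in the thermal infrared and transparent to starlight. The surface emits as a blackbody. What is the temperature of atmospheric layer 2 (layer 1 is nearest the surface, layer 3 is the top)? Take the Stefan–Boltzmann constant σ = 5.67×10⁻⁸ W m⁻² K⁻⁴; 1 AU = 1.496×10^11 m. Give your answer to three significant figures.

107 kelvin

Orbital distance: d = 10.0 AU = 1.496×10^12 m.
Spreading L over a sphere of radius d: S = 1.19×10^27/(4π·1.50×10^12²) = 42.31 W m⁻².
Top-of-atmosphere balance: σT_e⁴ = S(1−α)/4 = 3.702 W m⁻² → T_e = 89.89 K.
Each opaque layer satisfies 2T_j⁴ = T_{j−1}⁴ + T_{j+1}⁴, giving T_k⁴ = (N+1−k)T_e⁴.
T_2 = (2)^(1/4)·89.89 = 106.9 K.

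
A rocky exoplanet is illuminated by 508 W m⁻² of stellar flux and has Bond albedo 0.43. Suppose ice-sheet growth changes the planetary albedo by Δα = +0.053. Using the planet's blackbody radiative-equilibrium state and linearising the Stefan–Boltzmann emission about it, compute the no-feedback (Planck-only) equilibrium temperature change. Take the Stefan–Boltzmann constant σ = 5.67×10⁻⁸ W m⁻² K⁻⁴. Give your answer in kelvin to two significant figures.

-4.4 K

Reference equilibrium: T_e = [S(1−α)/(4σ)]^(1/4) = 189.0 K.
TOA radiative forcing: ΔF = −S·Δα/4 = −508.0·(+0.053)/4 = -6.731 W m⁻².
Linearising σT⁴ gives d(σT⁴)/dT = 4σT_e³ = 1.532 W m⁻² per K.
Hence the no-feedback warming is ΔF/(4σT_e³) = -4.39 K.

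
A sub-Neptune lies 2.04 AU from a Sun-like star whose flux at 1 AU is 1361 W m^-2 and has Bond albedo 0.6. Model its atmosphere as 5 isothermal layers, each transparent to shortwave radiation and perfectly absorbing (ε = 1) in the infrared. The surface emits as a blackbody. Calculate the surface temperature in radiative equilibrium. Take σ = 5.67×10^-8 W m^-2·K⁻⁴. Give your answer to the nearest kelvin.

Flux at the orbit: S = 1361/(2.04)² = 327.0 W m^-2.
OLR = S(1−α)/4 = 32.70 W m^-2; the top layer radiates at T_e = 155.0 K.
With N = 5 opaque layers, T_s = (N+1)^(1/4)·T_e = 6^(1/4)·155.0 = 242.5 K.

243 K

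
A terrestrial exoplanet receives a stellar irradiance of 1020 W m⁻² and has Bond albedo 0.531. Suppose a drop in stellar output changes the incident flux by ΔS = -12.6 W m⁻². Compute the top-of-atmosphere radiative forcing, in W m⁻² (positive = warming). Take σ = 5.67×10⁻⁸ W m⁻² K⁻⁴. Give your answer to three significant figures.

Only a fraction (1−α) is absorbed and it's spread over 4πR², so ΔF = (1−α)ΔS/4 = -1.477 W m⁻².

-1.48 W m⁻²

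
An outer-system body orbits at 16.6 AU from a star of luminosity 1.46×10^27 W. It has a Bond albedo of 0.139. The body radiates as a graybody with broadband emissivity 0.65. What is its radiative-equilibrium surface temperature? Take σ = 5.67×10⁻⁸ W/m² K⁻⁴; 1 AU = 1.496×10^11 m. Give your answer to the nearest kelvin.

d = 16.6 × 1.496×10^11 m = 2.483×10^12 m.
Flux at the orbit: S = L/(4πd²) = 1.46×10^27/(4π·(2.48×10^12)²) = 18.84 W/m².
Averaging over the sphere, the absorbed flux is S(1−α)/4 = 4.055 W/m².
Radiative balance εσT⁴ = 4.055 gives T = [4.055/(0.65·σ)]^(1/4) = 102.4 K.

102 kelvin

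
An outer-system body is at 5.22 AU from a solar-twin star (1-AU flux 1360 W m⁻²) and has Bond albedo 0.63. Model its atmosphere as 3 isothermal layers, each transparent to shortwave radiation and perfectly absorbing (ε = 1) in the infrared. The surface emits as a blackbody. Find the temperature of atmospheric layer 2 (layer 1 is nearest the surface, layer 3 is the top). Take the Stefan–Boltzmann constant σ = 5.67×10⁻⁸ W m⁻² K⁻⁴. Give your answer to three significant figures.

Irradiance scales as 1/d², so S = 1360 W m⁻² × (1/5.22)² = 49.91 W m⁻².
OLR = S(1−α)/4 = 4.617 W m⁻²; the top layer radiates at T_e = 94.99 K.
Each opaque layer satisfies 2T_j⁴ = T_{j−1}⁴ + T_{j+1}⁴, giving T_k⁴ = (N+1−k)T_e⁴.
With k = 2: T_2 = (3+1−2)^¼·94.99 K = 113.0 K.

113 K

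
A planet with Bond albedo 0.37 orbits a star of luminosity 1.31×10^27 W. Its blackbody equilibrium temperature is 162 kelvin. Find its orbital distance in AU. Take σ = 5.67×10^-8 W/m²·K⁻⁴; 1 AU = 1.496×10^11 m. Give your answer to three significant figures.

Required flux: S = 4σT⁴/(1−α) = 247.9 W/m².
Then d = [L/(4πS)]^(1/2) = 6.484×10^11 m, i.e. 4.334 AU.

4.33 AU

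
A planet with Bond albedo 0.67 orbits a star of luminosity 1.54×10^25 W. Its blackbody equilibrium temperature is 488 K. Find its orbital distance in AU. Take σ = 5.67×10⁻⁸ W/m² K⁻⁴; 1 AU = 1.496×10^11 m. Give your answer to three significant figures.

The flux needed for this T is 4σT⁴/(1−0.67) = 38980 W/m².
S = L/(4πd²) → d = √(L/4πS) = √(1.54×10^25/(4π·38980)) = 5.607×10^9 m = 0.03748 AU.

0.0375 AU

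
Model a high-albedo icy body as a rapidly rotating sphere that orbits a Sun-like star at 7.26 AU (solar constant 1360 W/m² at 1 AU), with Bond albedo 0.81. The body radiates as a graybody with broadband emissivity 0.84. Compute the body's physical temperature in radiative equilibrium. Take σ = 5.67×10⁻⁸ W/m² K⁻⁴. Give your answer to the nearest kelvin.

Flux at the orbit: S = 1360/(7.26)² = 25.80 W/m².
Averaging over the sphere, the absorbed flux is S(1−α)/4 = 1.226 W/m².
Equating to εσT⁴ with ε = 0.84: T = (1.226/0.84σ)^(1/4) = 71.22 K.

71 K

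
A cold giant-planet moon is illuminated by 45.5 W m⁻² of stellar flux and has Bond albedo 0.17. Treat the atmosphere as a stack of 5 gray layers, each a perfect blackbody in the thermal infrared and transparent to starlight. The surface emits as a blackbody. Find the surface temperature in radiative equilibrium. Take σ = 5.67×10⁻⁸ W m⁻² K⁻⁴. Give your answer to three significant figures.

178 K

The effective emission temperature is T_e = [S(1−α)/(4σ)]^¼ = 113.6 K.
With N = 5 opaque layers, T_s = (N+1)^(1/4)·T_e = 6^(1/4)·113.6 = 177.8 K.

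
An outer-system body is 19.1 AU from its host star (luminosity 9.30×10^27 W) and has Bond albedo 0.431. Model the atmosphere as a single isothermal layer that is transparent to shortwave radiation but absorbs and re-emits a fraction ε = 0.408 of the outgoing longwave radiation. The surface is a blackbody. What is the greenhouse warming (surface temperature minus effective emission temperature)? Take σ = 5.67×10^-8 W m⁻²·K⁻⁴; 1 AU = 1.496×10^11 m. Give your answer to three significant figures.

7.21 K

d = 19.1 × 1.496×10^11 m = 2.857×10^12 m.
S = L/(4πd²) = 90.64 W m⁻².
Effective emission temperature (TOA balance): σT_e⁴ = S(1−α)/4 = 12.89 W m⁻² → T_e = 122.8 K.
The surface balance (absorbed SW + ε·downward IR = σT_s⁴) with T_a⁴ = T_s⁴/2 reduces to T_s = T_e·[2/(2−ε)]^¼ = 130.0 K.
Greenhouse warming: T_s − T_e = 7.208 K.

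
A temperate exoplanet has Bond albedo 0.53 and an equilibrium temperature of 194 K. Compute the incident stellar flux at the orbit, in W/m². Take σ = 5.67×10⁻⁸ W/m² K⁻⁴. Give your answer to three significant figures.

From S(1−α)/4 = σT⁴: S = 4σT⁴/(1−α).
The emitted flux is σT⁴ = 80.31 W/m².
So S = 4×80.31/(1−0.53) = 683.5 W/m².

684 W/m²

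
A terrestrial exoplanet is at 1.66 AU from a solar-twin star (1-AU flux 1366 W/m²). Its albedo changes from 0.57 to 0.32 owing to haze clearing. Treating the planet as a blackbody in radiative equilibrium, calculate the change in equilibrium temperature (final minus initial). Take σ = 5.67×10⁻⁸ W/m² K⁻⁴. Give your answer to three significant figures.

By the inverse-square law, S = 1366/1.66² = 495.7 W/m².
Initial: T₁ = [S(1−0.57)/(4σ)]^(1/4) = 175.1 K.
After:  T₂ = [495.7·0.68/(4σ)]^(1/4) = 196.3 K.
Change: 196.3 − 175.1 = 21.26 K.

21.3 kelvin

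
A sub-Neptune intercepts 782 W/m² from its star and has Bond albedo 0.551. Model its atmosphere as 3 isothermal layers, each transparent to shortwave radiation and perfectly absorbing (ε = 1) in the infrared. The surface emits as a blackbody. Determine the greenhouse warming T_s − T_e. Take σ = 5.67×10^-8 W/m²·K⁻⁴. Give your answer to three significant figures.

The effective emission temperature is T_e = [S(1−α)/(4σ)]^¼ = 198.4 K.
Surface: T_s = (4)^¼·T_e = 280.5 K.
Warming: T_s − T_e = 82.16 K.

82.2 kelvin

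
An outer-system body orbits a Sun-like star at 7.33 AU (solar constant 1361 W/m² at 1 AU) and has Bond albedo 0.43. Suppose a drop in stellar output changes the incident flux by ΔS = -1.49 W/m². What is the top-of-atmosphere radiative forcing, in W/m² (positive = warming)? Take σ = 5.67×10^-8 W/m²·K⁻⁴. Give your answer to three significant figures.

By the inverse-square law, S = 1361/7.33² = 25.33 W/m².
ΔF = Δ[S(1−α)]/4 = (1−0.43)·-1.49/4 = -0.2123 W/m².

-0.212 W/m²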